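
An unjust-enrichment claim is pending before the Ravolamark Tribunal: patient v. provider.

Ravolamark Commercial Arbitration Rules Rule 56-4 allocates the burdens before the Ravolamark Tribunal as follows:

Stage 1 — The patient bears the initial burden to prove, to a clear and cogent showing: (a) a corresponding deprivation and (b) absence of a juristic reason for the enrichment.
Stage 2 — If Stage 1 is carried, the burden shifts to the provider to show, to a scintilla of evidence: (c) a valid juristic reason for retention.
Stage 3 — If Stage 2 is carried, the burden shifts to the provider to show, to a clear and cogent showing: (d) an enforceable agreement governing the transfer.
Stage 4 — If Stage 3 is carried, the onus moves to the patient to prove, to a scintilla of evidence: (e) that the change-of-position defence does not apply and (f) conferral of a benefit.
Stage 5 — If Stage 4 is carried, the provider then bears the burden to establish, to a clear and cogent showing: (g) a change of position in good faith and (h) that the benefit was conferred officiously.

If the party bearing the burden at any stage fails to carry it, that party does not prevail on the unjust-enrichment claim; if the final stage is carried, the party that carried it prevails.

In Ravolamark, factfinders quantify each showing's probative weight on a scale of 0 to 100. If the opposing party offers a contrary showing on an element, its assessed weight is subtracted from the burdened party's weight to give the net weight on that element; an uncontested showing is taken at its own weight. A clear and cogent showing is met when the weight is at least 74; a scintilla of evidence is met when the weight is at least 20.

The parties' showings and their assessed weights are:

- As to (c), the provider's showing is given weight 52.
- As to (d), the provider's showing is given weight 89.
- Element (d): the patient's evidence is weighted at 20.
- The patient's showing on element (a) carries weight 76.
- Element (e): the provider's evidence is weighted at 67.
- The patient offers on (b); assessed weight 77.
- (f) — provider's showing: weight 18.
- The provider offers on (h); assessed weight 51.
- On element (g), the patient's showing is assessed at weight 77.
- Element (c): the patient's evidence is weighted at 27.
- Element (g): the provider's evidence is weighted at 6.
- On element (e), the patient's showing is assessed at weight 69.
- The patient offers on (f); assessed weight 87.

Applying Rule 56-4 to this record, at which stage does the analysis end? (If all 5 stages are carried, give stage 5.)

Stage 1 (patient, a clear and cogent showing, weight is at least 74): (a) 76 ≥ 74 — meets; (b) 77 ≥ 74 — meets.
  All elements met. The burden passes to the provider.
Stage 2 (provider, a scintilla of evidence, weight is at least 20): (c) net 52−27=25 ≥ 20 — meets.
  Stage 2 carried; the burden remains with the provider.
Stage 3 (provider, a clear and cogent showing, weight is at least 74): (d) net 89−20=69 < 74 — fails.
  The provider does not carry Stage 3.
The analysis ends at Stage 3; the patient prevails.

stage 3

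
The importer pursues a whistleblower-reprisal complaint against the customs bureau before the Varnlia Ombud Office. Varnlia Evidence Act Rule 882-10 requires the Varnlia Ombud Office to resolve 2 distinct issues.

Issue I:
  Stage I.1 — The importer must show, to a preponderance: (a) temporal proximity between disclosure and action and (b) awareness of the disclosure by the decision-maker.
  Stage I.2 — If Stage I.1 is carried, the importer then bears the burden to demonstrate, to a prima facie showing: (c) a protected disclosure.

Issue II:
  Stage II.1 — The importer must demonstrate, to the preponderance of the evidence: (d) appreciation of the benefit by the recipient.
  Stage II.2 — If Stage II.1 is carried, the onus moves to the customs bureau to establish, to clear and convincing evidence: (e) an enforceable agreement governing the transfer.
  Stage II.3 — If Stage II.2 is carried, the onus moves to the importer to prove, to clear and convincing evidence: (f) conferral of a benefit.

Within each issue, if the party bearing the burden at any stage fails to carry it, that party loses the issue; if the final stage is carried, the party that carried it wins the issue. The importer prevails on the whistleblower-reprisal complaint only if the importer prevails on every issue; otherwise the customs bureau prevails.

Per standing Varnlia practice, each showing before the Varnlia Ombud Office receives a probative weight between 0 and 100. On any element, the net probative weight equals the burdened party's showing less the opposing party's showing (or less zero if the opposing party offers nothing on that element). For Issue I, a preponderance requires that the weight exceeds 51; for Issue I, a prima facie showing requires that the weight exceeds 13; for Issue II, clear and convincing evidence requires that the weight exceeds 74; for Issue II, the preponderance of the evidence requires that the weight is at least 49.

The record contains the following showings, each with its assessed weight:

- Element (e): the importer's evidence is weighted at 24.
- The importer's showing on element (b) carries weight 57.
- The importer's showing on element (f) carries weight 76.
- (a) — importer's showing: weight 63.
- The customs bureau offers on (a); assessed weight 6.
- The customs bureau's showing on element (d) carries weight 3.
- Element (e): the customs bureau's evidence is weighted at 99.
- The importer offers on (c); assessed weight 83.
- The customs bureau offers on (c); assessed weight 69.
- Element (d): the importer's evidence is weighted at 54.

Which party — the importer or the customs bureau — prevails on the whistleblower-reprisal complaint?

importer

— Issue I —
Stage I.1 (importer, a preponderance, weight exceeds 51): (a) net 63−6=57 > 51 — meets; (b) 57 > 51 — meets.
  Stage I.1 is satisfied; the importer continues to bear the burden.
Stage I.2 (importer, a prima facie showing, weight exceeds 13): (c) net 83−69=14 > 13 — meets.
  All elements met at the final stage.
With every stage satisfied, the importer prevails on this issue.
— Issue II —
At Stage II.1 the importer must meet the preponderance of the evidence (weight is at least 49): on (d) the weight is 54 less the opposing 3 gives net 51, which does reach 49, so (d) meets the standard.
  The importer carries Stage II.1; the customs bureau now bears the burden.
At Stage II.2 the customs bureau must meet clear and convincing evidence (weight exceeds 74): on (e) the weight is 99 less the opposing 24 gives net 75, which does exceed 74, so (e) meets the standard.
  All elements met. The burden passes to the importer.
At Stage II.3 the importer must meet clear and convincing evidence (weight exceeds 74): on (f) the weight is 76, > 74, so (f) meets the standard.
  All elements met at the final stage.
With every stage satisfied, the importer prevails on this issue.
Per-issue: Issue I → importer; Issue II → importer. The importer must prevail on every issue; overall, the importer prevails.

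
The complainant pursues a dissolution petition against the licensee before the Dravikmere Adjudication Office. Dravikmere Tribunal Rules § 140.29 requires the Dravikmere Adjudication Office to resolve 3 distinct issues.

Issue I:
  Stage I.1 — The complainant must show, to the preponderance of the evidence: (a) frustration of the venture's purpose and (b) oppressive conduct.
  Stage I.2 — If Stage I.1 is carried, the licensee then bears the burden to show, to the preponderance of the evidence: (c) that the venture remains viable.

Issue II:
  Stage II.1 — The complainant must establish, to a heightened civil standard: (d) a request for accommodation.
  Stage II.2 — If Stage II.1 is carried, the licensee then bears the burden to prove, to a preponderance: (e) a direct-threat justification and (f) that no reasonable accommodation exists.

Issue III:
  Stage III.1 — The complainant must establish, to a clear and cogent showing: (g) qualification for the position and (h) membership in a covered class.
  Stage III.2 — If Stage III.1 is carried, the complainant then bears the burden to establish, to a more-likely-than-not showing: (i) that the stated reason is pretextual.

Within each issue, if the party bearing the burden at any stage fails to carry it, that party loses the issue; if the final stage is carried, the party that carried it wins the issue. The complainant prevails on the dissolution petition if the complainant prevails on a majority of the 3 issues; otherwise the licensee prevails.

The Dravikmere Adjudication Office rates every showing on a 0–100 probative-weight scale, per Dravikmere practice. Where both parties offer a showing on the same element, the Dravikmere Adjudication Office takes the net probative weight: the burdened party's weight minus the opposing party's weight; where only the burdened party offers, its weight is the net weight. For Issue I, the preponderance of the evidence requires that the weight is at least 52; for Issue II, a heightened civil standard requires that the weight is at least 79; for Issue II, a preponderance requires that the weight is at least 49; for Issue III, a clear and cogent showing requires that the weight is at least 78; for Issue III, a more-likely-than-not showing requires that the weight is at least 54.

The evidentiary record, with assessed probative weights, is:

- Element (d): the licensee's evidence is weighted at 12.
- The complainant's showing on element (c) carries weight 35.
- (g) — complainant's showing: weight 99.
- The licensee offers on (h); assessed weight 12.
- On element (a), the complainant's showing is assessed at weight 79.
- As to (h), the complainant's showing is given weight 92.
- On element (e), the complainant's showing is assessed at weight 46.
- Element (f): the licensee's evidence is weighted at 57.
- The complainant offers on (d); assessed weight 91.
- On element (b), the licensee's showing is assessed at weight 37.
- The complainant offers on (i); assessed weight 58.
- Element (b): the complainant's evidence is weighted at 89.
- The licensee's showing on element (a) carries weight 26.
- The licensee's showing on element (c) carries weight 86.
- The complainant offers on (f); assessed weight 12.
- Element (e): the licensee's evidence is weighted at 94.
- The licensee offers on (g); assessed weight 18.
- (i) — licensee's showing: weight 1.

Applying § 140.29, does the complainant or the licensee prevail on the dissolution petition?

— Issue I —
Stage I.1 (complainant, the preponderance of the evidence, weight is at least 52): (a) net 79−26=53 ≥ 52 — meets; (b) net 89−37=52 ≥ 52 — meets.
  Stage I.1 is satisfied; the onus moves to the licensee.
Stage I.2 (licensee, the preponderance of the evidence, weight is at least 52): (c) net 86−35=51 < 52 — fails.
  The licensee does not carry Stage I.2.
So the complainant prevails on this issue.
— Issue II —
Stage II.1 (complainant, a heightened civil standard, weight is at least 79): (d) net 91−12=79 ≥ 79 — meets.
  Stage II.1 carried; the burden shifts to the licensee.
Stage II.2 (licensee, a preponderance, weight is at least 49): (e) net 94−46=48 < 49 — fails; (f) net 57−12=45 < 49 — fails.
  The licensee does not carry Stage II.2.
The analysis ends at Stage II.2; the complainant prevails on this issue.
— Issue III —
Stage III.1 — burden on complainant; standard: a clear and cogent showing (weight is at least 78).
    (g): 99 − 18 = 81 ≥ 78 [met]
    (h): 92 − 12 = 80 ≥ 78 [met]
  Stage III.1 carried; the burden remains with the complainant.
Stage III.2 — burden on complainant; standard: a more-likely-than-not showing (weight is at least 54).
    (i): 58 − 1 = 57 ≥ 54 [met]
  All elements met at the final stage.
All stages carried — the complainant prevails on this issue.
Per-issue: Issue I → complainant; Issue II → complainant; Issue III → complainant. The complainant must prevail on a majority of issues; overall, the complainant prevails.

complainant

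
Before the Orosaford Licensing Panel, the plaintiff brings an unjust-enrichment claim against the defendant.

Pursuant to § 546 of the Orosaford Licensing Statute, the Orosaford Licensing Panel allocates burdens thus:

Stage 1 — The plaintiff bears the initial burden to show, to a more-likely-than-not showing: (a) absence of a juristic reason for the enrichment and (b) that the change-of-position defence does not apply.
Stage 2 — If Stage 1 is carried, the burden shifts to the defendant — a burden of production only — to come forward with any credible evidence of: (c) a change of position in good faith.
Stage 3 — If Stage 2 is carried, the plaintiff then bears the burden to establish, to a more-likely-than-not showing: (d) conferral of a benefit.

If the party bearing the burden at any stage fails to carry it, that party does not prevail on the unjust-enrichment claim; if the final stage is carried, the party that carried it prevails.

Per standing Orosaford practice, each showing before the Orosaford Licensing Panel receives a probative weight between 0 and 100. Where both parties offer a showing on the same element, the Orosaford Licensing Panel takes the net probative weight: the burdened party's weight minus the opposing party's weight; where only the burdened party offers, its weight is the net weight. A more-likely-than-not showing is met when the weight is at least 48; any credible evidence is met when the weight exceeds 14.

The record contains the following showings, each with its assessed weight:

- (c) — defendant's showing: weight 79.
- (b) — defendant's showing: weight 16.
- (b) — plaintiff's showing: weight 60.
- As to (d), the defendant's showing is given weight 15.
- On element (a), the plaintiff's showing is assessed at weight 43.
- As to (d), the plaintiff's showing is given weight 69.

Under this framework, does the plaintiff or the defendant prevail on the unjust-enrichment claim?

defendant

Stage 1 — burden on plaintiff; standard: a more-likely-than-not showing (weight is at least 48).
    (a): 43 < 48 [not met]
    (b): 60 − 16 = 44 < 48 [not met]
  Not every element is met, so the plaintiff fails to carry Stage 1.
The defendant prevails.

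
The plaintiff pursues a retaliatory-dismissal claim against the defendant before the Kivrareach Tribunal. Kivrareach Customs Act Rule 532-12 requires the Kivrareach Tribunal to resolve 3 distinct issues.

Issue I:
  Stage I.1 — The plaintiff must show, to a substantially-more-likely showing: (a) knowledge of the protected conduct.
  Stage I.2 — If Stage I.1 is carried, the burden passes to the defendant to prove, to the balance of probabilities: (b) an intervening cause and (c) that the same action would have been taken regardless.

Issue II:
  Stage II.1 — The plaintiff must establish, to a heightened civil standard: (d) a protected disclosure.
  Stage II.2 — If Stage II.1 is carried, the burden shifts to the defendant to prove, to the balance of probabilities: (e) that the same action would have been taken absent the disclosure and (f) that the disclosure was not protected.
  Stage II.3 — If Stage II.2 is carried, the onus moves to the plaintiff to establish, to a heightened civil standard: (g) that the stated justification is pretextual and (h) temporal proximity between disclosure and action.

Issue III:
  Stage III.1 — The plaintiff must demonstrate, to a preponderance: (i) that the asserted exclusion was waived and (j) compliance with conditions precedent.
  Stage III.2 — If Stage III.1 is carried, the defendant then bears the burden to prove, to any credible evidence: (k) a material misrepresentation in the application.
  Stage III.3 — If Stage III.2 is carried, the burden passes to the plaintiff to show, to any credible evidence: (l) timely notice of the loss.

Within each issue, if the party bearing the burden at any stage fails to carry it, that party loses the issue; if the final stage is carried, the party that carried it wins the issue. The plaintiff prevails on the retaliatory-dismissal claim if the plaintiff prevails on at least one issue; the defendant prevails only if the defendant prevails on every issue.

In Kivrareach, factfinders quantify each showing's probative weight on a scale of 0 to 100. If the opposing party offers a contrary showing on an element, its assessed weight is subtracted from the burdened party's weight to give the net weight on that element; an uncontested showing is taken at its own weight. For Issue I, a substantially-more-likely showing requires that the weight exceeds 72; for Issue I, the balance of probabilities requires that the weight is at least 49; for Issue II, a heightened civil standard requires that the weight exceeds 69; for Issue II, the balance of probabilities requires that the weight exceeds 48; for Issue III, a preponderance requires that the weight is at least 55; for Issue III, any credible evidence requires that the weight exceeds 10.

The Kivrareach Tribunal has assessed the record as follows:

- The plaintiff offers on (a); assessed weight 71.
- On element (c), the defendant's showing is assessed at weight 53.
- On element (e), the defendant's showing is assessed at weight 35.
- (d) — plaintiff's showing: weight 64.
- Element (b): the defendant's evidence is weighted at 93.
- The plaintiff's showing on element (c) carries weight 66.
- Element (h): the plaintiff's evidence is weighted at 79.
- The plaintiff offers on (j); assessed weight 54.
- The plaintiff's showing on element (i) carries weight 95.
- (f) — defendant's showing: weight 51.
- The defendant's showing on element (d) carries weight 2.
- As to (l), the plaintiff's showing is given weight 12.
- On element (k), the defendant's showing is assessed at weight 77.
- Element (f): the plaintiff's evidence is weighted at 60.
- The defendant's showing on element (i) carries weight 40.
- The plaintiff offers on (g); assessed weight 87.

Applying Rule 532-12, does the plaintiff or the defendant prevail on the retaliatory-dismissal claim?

defendant

— Issue I —
At Stage I.1 the plaintiff must meet a substantially-more-likely showing (weight exceeds 72): on (a) the weight is 71, which does not exceed 72, so (a) does not meet the standard.
  Stage I.1 not carried; the plaintiff fails its burden.
So the defendant prevails on this issue.
— Issue II —
Stage II.1 — burden on plaintiff; standard: a heightened civil standard (weight exceeds 69).
    (d): 64 − 2 = 62 ≤ 69 [not met]
  Not every element is met, so the plaintiff fails to carry Stage II.1.
So the defendant prevails on this issue.
— Issue III —
Stage III.1 (plaintiff, a preponderance, weight is at least 55): (i) net 95−40=55 ≥ 55 — meets; (j) 54 < 55 — fails.
  The plaintiff does not carry Stage III.1.
So the defendant prevails on this issue.
Per-issue: Issue I → defendant; Issue II → defendant; Issue III → defendant. The plaintiff must prevail on at least one issue; overall, the defendant prevails.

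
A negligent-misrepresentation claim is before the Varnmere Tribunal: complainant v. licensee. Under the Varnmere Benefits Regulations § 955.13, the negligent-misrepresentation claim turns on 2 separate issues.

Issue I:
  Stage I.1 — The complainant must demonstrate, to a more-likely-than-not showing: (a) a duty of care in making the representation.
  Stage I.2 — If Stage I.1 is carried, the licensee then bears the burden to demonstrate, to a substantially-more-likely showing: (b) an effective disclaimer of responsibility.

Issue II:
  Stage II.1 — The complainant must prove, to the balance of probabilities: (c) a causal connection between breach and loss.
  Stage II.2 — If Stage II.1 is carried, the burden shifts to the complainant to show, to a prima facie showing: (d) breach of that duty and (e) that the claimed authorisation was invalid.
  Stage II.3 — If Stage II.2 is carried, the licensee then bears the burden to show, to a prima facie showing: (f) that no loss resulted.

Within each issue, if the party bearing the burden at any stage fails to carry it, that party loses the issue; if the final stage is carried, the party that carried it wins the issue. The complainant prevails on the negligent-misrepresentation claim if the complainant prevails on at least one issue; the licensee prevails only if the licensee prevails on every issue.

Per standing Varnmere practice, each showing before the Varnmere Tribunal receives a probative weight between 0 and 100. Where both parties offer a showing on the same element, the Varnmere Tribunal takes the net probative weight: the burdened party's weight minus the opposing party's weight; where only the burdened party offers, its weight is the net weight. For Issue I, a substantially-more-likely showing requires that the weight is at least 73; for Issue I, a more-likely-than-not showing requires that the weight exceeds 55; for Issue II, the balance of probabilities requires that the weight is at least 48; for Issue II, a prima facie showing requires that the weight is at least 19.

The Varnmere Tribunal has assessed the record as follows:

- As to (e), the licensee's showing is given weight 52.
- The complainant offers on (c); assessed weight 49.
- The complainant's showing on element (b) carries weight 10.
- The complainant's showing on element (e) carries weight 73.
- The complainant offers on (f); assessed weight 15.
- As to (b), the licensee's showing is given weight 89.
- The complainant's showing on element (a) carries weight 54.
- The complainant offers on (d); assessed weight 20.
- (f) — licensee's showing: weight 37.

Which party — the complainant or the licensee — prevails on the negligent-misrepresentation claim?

— Issue I —
Stage I.1 (complainant, a more-likely-than-not showing, weight exceeds 55): (a) 54 ≤ 55 — fails.
  Not every element is met, so the complainant fails to carry Stage I.1.
The licensee prevails on this issue.
— Issue II —
At Stage II.1 the complainant must meet the balance of probabilities (weight is at least 48): on (c) the weight is 49, which does reach 48, so (c) meets the standard.
  All elements met. The complainant retains the burden for Stage II.2.
At Stage II.2 the complainant must meet a prima facie showing (weight is at least 19): on (d) the weight is 20, ≥ 19, so (d) meets the standard; on (e) the weight is 73 less the opposing 52 gives net 21, which does reach 19, so (e) meets the standard.
  All elements met. The burden passes to the licensee.
At Stage II.3 the licensee must meet a prima facie showing (weight is at least 19): on (f) the weight is 37 less the opposing 15 gives net 22, which does reach 19, so (f) meets the standard.
  All elements met at the final stage.
With every stage satisfied, the licensee prevails on this issue.
Per-issue: Issue I → licensee; Issue II → licensee. The complainant must prevail on at least one issue; overall, the licensee prevails.

licensee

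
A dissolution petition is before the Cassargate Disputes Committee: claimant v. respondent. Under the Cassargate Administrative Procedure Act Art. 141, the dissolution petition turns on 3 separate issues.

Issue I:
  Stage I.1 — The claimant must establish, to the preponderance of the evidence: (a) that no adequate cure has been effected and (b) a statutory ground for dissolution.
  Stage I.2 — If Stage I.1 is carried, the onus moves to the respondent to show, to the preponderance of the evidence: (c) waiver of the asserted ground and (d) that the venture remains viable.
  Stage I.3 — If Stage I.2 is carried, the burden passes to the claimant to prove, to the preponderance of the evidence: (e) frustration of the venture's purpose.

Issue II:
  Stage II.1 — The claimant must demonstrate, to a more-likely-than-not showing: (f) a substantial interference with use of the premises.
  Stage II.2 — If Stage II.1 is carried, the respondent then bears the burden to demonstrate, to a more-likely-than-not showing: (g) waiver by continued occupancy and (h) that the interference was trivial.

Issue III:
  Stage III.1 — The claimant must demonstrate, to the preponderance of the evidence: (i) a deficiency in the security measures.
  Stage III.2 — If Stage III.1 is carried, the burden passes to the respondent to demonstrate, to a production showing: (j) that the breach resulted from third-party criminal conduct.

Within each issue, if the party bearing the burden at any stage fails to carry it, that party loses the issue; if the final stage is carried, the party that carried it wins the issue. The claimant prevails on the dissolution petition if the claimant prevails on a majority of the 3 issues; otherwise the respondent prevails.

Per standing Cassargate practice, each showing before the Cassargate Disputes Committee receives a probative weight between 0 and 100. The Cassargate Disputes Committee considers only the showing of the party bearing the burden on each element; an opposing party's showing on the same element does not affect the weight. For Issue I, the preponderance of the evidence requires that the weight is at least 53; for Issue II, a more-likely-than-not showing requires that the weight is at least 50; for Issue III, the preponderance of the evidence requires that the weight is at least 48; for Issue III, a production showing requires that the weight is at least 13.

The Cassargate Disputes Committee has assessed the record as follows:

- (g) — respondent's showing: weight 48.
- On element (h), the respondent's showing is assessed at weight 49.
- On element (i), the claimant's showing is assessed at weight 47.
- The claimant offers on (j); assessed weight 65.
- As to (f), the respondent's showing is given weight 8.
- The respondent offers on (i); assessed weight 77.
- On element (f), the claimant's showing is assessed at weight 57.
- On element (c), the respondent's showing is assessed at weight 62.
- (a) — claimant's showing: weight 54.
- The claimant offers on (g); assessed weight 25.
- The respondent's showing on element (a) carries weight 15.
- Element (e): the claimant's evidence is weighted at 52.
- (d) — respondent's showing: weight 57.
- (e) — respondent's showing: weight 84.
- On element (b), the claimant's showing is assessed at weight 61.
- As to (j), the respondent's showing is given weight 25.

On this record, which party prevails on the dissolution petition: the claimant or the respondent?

respondent

— Issue I —
At Stage I.1 the claimant must meet the preponderance of the evidence (weight is at least 53): on (a) the weight is 54 (the respondent's 15 is given no effect), ≥ 53, so (a) meets the standard; on (b) the weight is 61, ≥ 53, so (b) meets the standard.
  Stage I.1 carried; the burden shifts to the respondent.
At Stage I.2 the respondent must meet the preponderance of the evidence (weight is at least 53): on (c) the weight is 62, which does reach 53, so (c) meets the standard; on (d) the weight is 57, ≥ 53, so (d) meets the standard.
  All elements met. The burden passes to the claimant.
At Stage I.3 the claimant must meet the preponderance of the evidence (weight is at least 53): on (e) the weight is 52 (the respondent's 84 is given no effect), < 53, so (e) does not meet the standard.
  Not every element is met, so the claimant fails to carry Stage I.3.
The analysis ends at Stage I.3; the respondent prevails on this issue.
— Issue II —
Stage II.1 — burden on claimant; standard: a more-likely-than-not showing (weight is at least 50).
    (f): 57 (respondent's 8 disregarded) ≥ 50 [met]
  Stage II.1 is satisfied; the onus moves to the respondent.
Stage II.2 — burden on respondent; standard: a more-likely-than-not showing (weight is at least 50).
    (g): 48 (claimant's 25 disregarded) < 50 [not met]
    (h): 49 < 50 [not met]
  Not every element is met, so the respondent fails to carry Stage II.2.
So the claimant prevails on this issue.
— Issue III —
Stage III.1 — burden on claimant; standard: the preponderance of the evidence (weight is at least 48).
    (i): 47 (respondent's 77 disregarded) < 48 [not met]
  The claimant does not carry Stage III.1.
So the respondent prevails on this issue.
Per-issue: Issue I → respondent; Issue II → claimant; Issue III → respondent. The claimant must prevail on a majority of issues; overall, the respondent prevails.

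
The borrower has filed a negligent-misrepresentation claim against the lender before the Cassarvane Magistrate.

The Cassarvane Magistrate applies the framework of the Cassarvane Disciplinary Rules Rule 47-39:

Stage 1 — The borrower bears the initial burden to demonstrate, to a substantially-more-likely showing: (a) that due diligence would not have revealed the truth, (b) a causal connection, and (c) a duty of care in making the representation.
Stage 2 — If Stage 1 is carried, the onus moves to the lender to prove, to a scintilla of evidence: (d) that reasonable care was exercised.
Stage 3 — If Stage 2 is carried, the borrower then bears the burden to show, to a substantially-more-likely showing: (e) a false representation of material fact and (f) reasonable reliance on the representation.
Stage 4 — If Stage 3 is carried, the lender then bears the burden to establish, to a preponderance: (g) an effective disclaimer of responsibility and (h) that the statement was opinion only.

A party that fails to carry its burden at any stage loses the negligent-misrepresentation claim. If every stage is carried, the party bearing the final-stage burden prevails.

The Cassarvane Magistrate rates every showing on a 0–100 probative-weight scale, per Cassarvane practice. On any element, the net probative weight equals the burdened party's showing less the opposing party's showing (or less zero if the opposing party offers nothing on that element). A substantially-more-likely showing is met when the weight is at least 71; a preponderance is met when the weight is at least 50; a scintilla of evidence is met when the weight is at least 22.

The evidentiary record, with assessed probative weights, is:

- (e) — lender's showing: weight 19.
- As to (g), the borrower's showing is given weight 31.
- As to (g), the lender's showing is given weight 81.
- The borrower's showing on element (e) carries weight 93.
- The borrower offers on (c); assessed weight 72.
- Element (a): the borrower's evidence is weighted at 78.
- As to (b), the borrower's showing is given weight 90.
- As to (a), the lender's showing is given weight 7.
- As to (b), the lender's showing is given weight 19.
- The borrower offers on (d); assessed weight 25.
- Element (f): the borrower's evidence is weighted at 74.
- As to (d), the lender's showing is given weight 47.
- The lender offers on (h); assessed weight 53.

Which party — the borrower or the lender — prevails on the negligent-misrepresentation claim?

lender

Stage 1 — burden on borrower; standard: a substantially-more-likely showing (weight is at least 71).
    (a): 78 − 7 = 71 ≥ 71 [met]
    (b): 90 − 19 = 71 ≥ 71 [met]
    (c): 72 ≥ 71 [met]
  Stage 1 carried; the burden shifts to the lender.
Stage 2 — burden on lender; standard: a scintilla of evidence (weight is at least 22).
    (d): 47 − 25 = 22 ≥ 22 [met]
  Stage 2 carried; the burden shifts to the borrower.
Stage 3 — burden on borrower; standard: a substantially-more-likely showing (weight is at least 71).
    (e): 93 − 19 = 74 ≥ 71 [met]
    (f): 74 ≥ 71 [met]
  All elements met. The burden passes to the lender.
Stage 4 — burden on lender; standard: a preponderance (weight is at least 50).
    (g): 81 − 31 = 50 ≥ 50 [met]
    (h): 53 ≥ 50 [met]
  Stage 4 carried; the final stage is satisfied.
All stages carried — the lender prevails.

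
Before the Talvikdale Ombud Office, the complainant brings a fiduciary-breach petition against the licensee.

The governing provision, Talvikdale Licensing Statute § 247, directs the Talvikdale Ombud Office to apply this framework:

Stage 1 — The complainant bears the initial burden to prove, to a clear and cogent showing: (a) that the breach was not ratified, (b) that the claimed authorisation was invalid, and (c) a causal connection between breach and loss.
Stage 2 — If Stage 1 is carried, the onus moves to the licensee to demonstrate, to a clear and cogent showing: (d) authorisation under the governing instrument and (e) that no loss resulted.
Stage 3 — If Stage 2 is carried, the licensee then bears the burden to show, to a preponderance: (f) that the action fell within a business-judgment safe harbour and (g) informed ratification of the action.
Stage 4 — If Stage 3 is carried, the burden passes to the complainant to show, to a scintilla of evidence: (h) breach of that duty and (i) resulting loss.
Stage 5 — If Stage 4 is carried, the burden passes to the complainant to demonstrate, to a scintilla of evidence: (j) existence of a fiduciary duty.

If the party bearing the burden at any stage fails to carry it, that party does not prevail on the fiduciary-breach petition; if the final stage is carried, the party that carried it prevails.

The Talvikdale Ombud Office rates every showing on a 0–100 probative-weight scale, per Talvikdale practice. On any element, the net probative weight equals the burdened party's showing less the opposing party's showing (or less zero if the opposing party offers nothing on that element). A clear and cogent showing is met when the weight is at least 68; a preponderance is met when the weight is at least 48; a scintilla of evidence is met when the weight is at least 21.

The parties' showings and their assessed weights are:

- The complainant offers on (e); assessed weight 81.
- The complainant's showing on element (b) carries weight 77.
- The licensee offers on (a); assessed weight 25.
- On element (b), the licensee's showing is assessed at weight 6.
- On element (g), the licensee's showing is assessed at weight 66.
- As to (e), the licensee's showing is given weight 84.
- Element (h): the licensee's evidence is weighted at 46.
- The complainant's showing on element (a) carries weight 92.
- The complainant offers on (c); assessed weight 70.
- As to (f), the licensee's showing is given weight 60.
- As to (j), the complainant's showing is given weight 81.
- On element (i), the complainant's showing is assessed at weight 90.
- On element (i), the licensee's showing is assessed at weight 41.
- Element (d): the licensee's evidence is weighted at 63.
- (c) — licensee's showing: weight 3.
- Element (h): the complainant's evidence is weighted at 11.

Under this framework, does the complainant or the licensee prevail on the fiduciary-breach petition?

Stage 1 — burden on complainant; standard: a clear and cogent showing (weight is at least 68).
    (a): 92 − 25 = 67 < 68 [not met]
    (b): 77 − 6 = 71 ≥ 68 [met]
    (c): 70 − 3 = 67 < 68 [not met]
  Stage 1 not carried; the complainant fails its burden.
The analysis ends at Stage 1; the licensee prevails.

licensee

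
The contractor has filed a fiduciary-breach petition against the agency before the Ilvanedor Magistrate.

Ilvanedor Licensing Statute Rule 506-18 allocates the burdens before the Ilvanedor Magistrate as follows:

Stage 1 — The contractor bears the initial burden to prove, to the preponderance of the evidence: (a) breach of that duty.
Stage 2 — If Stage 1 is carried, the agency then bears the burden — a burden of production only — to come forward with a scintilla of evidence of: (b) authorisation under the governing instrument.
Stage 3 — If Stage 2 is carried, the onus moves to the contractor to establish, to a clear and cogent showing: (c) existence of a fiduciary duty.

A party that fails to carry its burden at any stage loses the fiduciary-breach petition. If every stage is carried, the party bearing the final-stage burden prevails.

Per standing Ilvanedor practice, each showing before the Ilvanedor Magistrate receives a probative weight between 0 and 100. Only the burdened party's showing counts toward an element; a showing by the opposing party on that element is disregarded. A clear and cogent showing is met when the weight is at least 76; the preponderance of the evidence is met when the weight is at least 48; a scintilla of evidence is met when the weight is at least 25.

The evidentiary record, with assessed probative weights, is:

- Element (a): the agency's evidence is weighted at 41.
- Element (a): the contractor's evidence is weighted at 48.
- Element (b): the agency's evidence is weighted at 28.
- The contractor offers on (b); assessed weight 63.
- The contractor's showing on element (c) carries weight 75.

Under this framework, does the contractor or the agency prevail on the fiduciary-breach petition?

Stage 1 (contractor, the preponderance of the evidence, weight is at least 48): (a) 48 (agency's 41 disregarded) ≥ 48 — meets.
  Stage 1 carried; the burden shifts to the agency.
Stage 2 (agency, a scintilla of evidence, weight is at least 25): (b) 28 (contractor's 63 disregarded) ≥ 25 — meets.
  Stage 2 carried; the burden shifts to the contractor.
Stage 3 (contractor, a clear and cogent showing, weight is at least 76): (c) 75 < 76 — fails.
  The contractor does not carry Stage 3.
The analysis ends at Stage 3; the agency prevails.

agency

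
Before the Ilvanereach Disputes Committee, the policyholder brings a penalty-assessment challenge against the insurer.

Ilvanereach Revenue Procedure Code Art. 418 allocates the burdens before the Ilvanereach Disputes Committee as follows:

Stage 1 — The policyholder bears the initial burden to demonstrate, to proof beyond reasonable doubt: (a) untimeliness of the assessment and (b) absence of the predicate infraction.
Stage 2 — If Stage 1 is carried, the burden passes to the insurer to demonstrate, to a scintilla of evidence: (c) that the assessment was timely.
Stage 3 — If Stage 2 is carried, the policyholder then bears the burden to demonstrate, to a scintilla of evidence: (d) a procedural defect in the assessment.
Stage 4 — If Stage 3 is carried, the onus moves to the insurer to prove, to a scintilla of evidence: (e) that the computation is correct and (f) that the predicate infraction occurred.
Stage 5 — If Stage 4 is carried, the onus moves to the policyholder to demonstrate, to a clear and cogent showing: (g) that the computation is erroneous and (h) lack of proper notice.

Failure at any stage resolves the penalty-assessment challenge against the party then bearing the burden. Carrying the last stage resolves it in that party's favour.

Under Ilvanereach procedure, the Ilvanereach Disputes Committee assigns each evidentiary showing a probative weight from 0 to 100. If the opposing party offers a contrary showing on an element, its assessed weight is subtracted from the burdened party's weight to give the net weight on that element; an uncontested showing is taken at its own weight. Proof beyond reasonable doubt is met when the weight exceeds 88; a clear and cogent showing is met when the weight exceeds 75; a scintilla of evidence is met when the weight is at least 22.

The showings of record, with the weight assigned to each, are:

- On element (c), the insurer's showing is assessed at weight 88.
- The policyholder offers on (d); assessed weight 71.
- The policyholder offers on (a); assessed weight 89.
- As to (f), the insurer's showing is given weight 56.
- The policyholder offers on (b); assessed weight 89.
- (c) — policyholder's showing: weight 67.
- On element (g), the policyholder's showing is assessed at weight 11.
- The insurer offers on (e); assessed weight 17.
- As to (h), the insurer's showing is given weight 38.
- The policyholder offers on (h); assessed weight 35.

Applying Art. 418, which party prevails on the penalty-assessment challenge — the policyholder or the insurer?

Stage 1 — burden on policyholder; standard: proof beyond reasonable doubt (weight exceeds 88).
    (a): 89 > 88 [met]
    (b): 89 > 88 [met]
  All elements met. The burden passes to the insurer.
Stage 2 — burden on insurer; standard: a scintilla of evidence (weight is at least 22).
    (c): 88 − 67 = 21 < 22 [not met]
  The insurer does not carry Stage 2.
So the policyholder prevails.

policyholder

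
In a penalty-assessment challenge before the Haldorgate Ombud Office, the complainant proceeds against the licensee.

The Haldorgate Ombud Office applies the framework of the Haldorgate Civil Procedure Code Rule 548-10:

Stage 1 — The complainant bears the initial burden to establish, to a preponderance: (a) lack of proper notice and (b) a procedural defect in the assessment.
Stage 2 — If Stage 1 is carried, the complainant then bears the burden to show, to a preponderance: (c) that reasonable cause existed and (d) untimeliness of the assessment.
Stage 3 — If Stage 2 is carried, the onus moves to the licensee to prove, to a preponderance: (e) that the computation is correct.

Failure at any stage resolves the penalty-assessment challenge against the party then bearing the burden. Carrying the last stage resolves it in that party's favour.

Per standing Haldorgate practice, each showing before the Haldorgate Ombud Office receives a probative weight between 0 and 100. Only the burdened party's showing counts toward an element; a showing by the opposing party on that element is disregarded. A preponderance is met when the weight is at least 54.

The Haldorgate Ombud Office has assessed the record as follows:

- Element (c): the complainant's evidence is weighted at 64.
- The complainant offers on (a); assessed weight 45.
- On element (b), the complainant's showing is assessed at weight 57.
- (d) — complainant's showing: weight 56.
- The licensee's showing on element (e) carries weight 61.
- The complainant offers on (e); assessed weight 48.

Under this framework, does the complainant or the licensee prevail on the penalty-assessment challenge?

At Stage 1 the complainant must meet a preponderance (weight is at least 54): on (a) the weight is 45, which does not reach 54, so (a) does not meet the standard; on (b) the weight is 57, which does reach 54, so (b) meets the standard.
  Stage 1 not carried; the complainant fails its burden.
The analysis ends at Stage 1; the licensee prevails.

licensee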